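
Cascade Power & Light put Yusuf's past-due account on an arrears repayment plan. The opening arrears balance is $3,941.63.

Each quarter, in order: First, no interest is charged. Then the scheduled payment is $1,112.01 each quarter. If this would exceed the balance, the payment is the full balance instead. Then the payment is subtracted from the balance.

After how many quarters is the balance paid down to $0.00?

4

Quarter 1: opening $3,941.63; payment $1,112.01; balance $2,829.62
Quarter 2: opening $2,829.62; payment $1,112.01; balance $1,717.61
Quarter 3: opening $1,717.61; payment $1,112.01; balance $605.60
Quarter 4: opening $605.60; payment $605.60; balance $0.00
Balance reaches $0.00 in quarter 4.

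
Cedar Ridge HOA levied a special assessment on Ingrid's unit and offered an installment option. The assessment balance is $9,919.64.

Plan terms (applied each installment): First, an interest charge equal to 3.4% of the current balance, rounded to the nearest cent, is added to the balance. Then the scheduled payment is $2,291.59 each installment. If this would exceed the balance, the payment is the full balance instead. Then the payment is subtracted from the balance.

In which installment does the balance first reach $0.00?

5

Installment 1: opening $9,919.64; interest $337.27 → $10,256.91; payment $2,291.59; balance $7,965.32
Installment 2: opening $7,965.32; interest $270.82 → $8,236.14; payment $2,291.59; balance $5,944.55
Installment 3: opening $5,944.55; interest $202.11 → $6,146.66; payment $2,291.59; balance $3,855.07
Installment 4: opening $3,855.07; interest $131.07 → $3,986.14; payment $2,291.59; balance $1,694.55
Installment 5: opening $1,694.55; interest $57.61 → $1,752.16; payment $1,752.16; balance $0.00
Balance reaches $0.00 in installment 5.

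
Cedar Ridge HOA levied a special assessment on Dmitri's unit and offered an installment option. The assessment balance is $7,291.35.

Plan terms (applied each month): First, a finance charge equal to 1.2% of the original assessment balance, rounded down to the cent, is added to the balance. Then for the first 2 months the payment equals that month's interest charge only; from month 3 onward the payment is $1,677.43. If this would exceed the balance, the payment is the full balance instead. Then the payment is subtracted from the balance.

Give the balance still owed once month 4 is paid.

$4,111.47

# | Opening | Interest | Payment | End bal
1 | $7,291.35 | $87.49 | $87.49 | $7,291.35
2 | $7,291.35 | $87.49 | $87.49 | $7,291.35
3 | $7,291.35 | $87.49 | $1,677.43 | $5,701.41
4 | $5,701.41 | $87.49 | $1,677.43 | $4,111.47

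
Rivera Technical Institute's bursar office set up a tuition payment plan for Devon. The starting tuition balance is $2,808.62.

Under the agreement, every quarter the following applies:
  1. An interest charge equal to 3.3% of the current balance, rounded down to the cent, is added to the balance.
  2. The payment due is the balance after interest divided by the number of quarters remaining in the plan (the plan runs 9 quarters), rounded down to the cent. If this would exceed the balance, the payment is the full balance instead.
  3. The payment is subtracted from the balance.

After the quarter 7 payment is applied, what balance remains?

$783.40

Quarter 1: opening $2,808.62; interest $92.68 → $2,901.30; payment $322.36; balance $2,578.94
Quarter 2: opening $2,578.94; interest $85.10 → $2,664.04; payment $333.00; balance $2,331.04
Quarter 3: opening $2,331.04; interest $76.92 → $2,407.96; payment $343.99; balance $2,063.97
Quarter 4: opening $2,063.97; interest $68.11 → $2,132.08; payment $355.34; balance $1,776.74
Quarter 5: opening $1,776.74; interest $58.63 → $1,835.37; payment $367.07; balance $1,468.30
Quarter 6: opening $1,468.30; interest $48.45 → $1,516.75; payment $379.18; balance $1,137.57
Quarter 7: opening $1,137.57; interest $37.53 → $1,175.10; payment $391.70; balance $783.40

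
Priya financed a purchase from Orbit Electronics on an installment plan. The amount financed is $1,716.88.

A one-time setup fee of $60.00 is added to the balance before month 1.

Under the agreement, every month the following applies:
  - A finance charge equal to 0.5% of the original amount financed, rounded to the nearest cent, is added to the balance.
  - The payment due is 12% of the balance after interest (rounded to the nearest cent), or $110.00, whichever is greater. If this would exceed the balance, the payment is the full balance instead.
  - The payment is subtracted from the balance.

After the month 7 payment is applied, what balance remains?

$757.48

Month 1: $1,776.88 +$8.58 interest = $1,785.46; pay $214.26 → $1,571.20
Month 2: $1,571.20 +$8.58 interest = $1,579.78; pay $189.57 → $1,390.21
Month 3: $1,390.21 +$8.58 interest = $1,398.79; pay $167.85 → $1,230.94
Month 4: $1,230.94 +$8.58 interest = $1,239.52; pay $148.74 → $1,090.78
Month 5: $1,090.78 +$8.58 interest = $1,099.36; pay $131.92 → $967.44
Month 6: $967.44 +$8.58 interest = $976.02; pay $117.12 → $858.90
Month 7: $858.90 +$8.58 interest = $867.48; pay $110.00 → $757.48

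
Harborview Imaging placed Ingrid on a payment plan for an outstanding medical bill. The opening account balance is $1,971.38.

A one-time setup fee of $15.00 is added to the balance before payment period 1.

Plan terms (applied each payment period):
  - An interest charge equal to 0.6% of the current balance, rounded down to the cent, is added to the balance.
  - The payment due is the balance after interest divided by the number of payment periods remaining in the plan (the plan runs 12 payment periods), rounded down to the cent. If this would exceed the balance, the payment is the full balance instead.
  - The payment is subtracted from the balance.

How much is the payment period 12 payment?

$177.85

Payment period 1: opening $1,986.38; interest $11.91 → $1,998.29; payment $166.52; balance $1,831.77
Payment period 2: opening $1,831.77; interest $10.99 → $1,842.76; payment $167.52; balance $1,675.24
Payment period 3: opening $1,675.24; interest $10.05 → $1,685.29; payment $168.52; balance $1,516.77
Payment period 4: opening $1,516.77; interest $9.10 → $1,525.87; payment $169.54; balance $1,356.33
Payment period 5: opening $1,356.33; interest $8.13 → $1,364.46; payment $170.55; balance $1,193.91
Payment period 6: opening $1,193.91; interest $7.16 → $1,201.07; payment $171.58; balance $1,029.49
Payment period 7: opening $1,029.49; interest $6.17 → $1,035.66; payment $172.61; balance $863.05
Payment period 8: opening $863.05; interest $5.17 → $868.22; payment $173.64; balance $694.58
Payment period 9: opening $694.58; interest $4.16 → $698.74; payment $174.68; balance $524.06
Payment period 10: opening $524.06; interest $3.14 → $527.20; payment $175.73; balance $351.47
Payment period 11: opening $351.47; interest $2.10 → $353.57; payment $176.78; balance $176.79
Payment period 12: opening $176.79; interest $1.06 → $177.85; payment $177.85; balance $0.00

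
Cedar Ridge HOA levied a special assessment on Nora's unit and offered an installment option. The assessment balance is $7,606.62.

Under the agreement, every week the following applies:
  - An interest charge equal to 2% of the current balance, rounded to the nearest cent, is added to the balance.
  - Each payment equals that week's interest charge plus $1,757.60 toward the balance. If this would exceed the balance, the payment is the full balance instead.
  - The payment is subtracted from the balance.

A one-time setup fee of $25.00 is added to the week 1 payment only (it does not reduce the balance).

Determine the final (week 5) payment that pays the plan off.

Week 1: $7,606.62 +$152.13 interest = $7,758.75; pay $1,909.73 (+ $25.00 fee) → $5,849.02
Week 2: $5,849.02 +$116.98 interest = $5,966.00; pay $1,874.58 → $4,091.42
Week 3: $4,091.42 +$81.83 interest = $4,173.25; pay $1,839.43 → $2,333.82
Week 4: $2,333.82 +$46.68 interest = $2,380.50; pay $1,804.28 → $576.22
Week 5: $576.22 +$11.52 interest = $587.74; pay $587.74 → $0.00

$587.74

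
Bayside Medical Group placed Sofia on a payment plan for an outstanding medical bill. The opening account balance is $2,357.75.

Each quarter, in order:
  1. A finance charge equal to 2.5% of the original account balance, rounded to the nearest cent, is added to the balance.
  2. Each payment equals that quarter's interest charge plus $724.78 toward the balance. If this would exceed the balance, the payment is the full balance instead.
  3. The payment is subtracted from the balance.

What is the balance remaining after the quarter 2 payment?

Quarter 1: opening $2,357.75; interest $58.94 → $2,416.69; payment $783.72; balance $1,632.97
Quarter 2: opening $1,632.97; interest $58.94 → $1,691.91; payment $783.72; balance $908.19

$908.19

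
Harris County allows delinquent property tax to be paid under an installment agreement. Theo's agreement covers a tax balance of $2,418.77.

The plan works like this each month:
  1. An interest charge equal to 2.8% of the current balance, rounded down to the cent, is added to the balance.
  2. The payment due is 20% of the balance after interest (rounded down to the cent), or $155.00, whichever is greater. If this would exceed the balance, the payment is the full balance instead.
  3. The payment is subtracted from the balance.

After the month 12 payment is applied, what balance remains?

$0.00

Month 1: opening $2,418.77; interest $67.72 → $2,486.49; payment $497.29; balance $1,989.20
Month 2: opening $1,989.20; interest $55.69 → $2,044.89; payment $408.97; balance $1,635.92
Month 3: opening $1,635.92; interest $45.80 → $1,681.72; payment $336.34; balance $1,345.38
Month 4: opening $1,345.38; interest $37.67 → $1,383.05; payment $276.61; balance $1,106.44
Month 5: opening $1,106.44; interest $30.98 → $1,137.42; payment $227.48; balance $909.94
Month 6: opening $909.94; interest $25.47 → $935.41; payment $187.08; balance $748.33
Month 7: opening $748.33; interest $20.95 → $769.28; payment $155.00; balance $614.28
Month 8: opening $614.28; interest $17.19 → $631.47; payment $155.00; balance $476.47
Month 9: opening $476.47; interest $13.34 → $489.81; payment $155.00; balance $334.81
Month 10: opening $334.81; interest $9.37 → $344.18; payment $155.00; balance $189.18
Month 11: opening $189.18; interest $5.29 → $194.47; payment $155.00; balance $39.47
Month 12: opening $39.47; interest $1.10 → $40.57; payment $40.57; balance $0.00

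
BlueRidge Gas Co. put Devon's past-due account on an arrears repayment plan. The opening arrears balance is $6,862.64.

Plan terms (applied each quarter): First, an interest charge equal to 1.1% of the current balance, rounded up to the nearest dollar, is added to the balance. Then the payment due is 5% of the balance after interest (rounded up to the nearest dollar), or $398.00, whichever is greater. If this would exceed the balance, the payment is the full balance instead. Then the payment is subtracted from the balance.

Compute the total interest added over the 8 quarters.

$506.00

Quarter 1: opening $6,862.64; interest $76.00 → $6,938.64; payment $398.00; balance $6,540.64
Quarter 2: opening $6,540.64; interest $72.00 → $6,612.64; payment $398.00; balance $6,214.64
Quarter 3: opening $6,214.64; interest $69.00 → $6,283.64; payment $398.00; balance $5,885.64
Quarter 4: opening $5,885.64; interest $65.00 → $5,950.64; payment $398.00; balance $5,552.64
Quarter 5: opening $5,552.64; interest $62.00 → $5,614.64; payment $398.00; balance $5,216.64
Quarter 6: opening $5,216.64; interest $58.00 → $5,274.64; payment $398.00; balance $4,876.64
Quarter 7: opening $4,876.64; interest $54.00 → $4,930.64; payment $398.00; balance $4,532.64
Quarter 8: opening $4,532.64; interest $50.00 → $4,582.64; payment $398.00; balance $4,184.64
Total interest: $76.00 + $72.00 + $69.00 + $65.00 + $62.00 + $58.00 + $54.00 + $50.00 = $506.00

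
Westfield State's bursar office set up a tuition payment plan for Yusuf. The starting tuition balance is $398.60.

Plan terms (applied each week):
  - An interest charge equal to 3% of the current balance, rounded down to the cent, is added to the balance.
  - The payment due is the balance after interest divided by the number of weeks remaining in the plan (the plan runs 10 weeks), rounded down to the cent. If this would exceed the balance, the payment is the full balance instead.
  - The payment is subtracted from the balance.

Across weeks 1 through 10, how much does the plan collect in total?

$470.61

Week 1: opening $398.60; interest $11.95 → $410.55; payment $41.05; balance $369.50
Week 2: opening $369.50; interest $11.08 → $380.58; payment $42.28; balance $338.30
Week 3: opening $338.30; interest $10.14 → $348.44; payment $43.55; balance $304.89
Week 4: opening $304.89; interest $9.14 → $314.03; payment $44.86; balance $269.17
Week 5: opening $269.17; interest $8.07 → $277.24; payment $46.20; balance $231.04
Week 6: opening $231.04; interest $6.93 → $237.97; payment $47.59; balance $190.38
Week 7: opening $190.38; interest $5.71 → $196.09; payment $49.02; balance $147.07
Week 8: opening $147.07; interest $4.41 → $151.48; payment $50.49; balance $100.99
Week 9: opening $100.99; interest $3.02 → $104.01; payment $52.00; balance $52.01
Week 10: opening $52.01; interest $1.56 → $53.57; payment $53.57; balance $0.00
Total paid: $470.61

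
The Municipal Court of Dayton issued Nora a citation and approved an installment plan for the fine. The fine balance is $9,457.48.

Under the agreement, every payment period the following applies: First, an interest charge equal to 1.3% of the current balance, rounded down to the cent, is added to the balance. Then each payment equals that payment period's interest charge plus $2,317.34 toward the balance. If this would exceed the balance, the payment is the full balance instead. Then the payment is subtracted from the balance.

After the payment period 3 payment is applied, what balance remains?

Payment period 1: $9,457.48 +$122.94 interest = $9,580.42; pay $2,440.28 → $7,140.14
Payment period 2: $7,140.14 +$92.82 interest = $7,232.96; pay $2,410.16 → $4,822.80
Payment period 3: $4,822.80 +$62.69 interest = $4,885.49; pay $2,380.03 → $2,505.46

$2,505.46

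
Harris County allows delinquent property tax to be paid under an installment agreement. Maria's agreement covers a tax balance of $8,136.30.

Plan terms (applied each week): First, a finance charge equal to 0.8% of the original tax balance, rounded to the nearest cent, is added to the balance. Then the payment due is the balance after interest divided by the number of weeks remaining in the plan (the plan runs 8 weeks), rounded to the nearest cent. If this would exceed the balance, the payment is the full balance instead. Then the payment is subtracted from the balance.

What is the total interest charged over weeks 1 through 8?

Week 1: opening $8,136.30; interest $65.09 → $8,201.39; payment $1,025.17; balance $7,176.22
Week 2: opening $7,176.22; interest $65.09 → $7,241.31; payment $1,034.47; balance $6,206.84
Week 3: opening $6,206.84; interest $65.09 → $6,271.93; payment $1,045.32; balance $5,226.61
Week 4: opening $5,226.61; interest $65.09 → $5,291.70; payment $1,058.34; balance $4,233.36
Week 5: opening $4,233.36; interest $65.09 → $4,298.45; payment $1,074.61; balance $3,223.84
Week 6: opening $3,223.84; interest $65.09 → $3,288.93; payment $1,096.31; balance $2,192.62
Week 7: opening $2,192.62; interest $65.09 → $2,257.71; payment $1,128.86; balance $1,128.85
Week 8: opening $1,128.85; interest $65.09 → $1,193.94; payment $1,193.94; balance $0.00
Total interest: $65.09 + $65.09 + $65.09 + $65.09 + $65.09 + $65.09 + $65.09 + $65.09 = $520.72

$520.72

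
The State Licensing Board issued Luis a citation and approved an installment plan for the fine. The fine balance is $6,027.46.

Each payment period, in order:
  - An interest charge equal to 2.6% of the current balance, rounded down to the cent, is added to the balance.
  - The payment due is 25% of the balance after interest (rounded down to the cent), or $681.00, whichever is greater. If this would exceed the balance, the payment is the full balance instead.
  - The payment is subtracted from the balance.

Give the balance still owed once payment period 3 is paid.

Payment period 1: $6,027.46 +$156.71 interest = $6,184.17; pay $1,546.04 → $4,638.13
Payment period 2: $4,638.13 +$120.59 interest = $4,758.72; pay $1,189.68 → $3,569.04
Payment period 3: $3,569.04 +$92.79 interest = $3,661.83; pay $915.45 → $2,746.38

$2,746.38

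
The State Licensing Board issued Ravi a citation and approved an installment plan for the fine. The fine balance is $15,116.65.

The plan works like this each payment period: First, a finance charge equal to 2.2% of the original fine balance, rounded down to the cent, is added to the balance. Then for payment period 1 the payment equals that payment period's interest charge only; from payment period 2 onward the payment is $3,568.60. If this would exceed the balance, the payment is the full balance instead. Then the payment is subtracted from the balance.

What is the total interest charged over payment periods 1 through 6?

Payment period 1: opening $15,116.65; interest $332.56 → $15,449.21; payment $332.56; balance $15,116.65
Payment period 2: opening $15,116.65; interest $332.56 → $15,449.21; payment $3,568.60; balance $11,880.61
Payment period 3: opening $11,880.61; interest $332.56 → $12,213.17; payment $3,568.60; balance $8,644.57
Payment period 4: opening $8,644.57; interest $332.56 → $8,977.13; payment $3,568.60; balance $5,408.53
Payment period 5: opening $5,408.53; interest $332.56 → $5,741.09; payment $3,568.60; balance $2,172.49
Payment period 6: opening $2,172.49; interest $332.56 → $2,505.05; payment $2,505.05; balance $0.00
Total interest: $332.56 + $332.56 + $332.56 + $332.56 + $332.56 + $332.56 = $1,995.36

$1,995.36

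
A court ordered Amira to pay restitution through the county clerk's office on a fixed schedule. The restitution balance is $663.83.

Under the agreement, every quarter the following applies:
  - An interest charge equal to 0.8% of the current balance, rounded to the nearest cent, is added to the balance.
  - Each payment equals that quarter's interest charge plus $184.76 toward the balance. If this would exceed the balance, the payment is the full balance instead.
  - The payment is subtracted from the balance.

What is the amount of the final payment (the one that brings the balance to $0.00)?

$110.43

# | Opening | Interest | Payment | End bal
1 | $663.83 | $5.31 | $190.07 | $479.07
2 | $479.07 | $3.83 | $188.59 | $294.31
3 | $294.31 | $2.35 | $187.11 | $109.55
4 | $109.55 | $0.88 | $110.43 | $0.00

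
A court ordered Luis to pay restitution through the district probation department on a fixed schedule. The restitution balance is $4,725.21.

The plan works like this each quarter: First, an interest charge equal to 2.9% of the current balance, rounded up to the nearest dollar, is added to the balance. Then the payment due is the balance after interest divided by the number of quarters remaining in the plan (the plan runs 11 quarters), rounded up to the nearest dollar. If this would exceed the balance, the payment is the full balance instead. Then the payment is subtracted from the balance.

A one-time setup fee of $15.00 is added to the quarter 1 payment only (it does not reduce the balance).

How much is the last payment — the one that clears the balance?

$588.21

Quarter 1: opening $4,725.21; interest $138.00 → $4,863.21; payment $443.00 (+ $15.00 fee); balance $4,420.21
Quarter 2: opening $4,420.21; interest $129.00 → $4,549.21; payment $455.00; balance $4,094.21
Quarter 3: opening $4,094.21; interest $119.00 → $4,213.21; payment $469.00; balance $3,744.21
Quarter 4: opening $3,744.21; interest $109.00 → $3,853.21; payment $482.00; balance $3,371.21
Quarter 5: opening $3,371.21; interest $98.00 → $3,469.21; payment $496.00; balance $2,973.21
Quarter 6: opening $2,973.21; interest $87.00 → $3,060.21; payment $511.00; balance $2,549.21
Quarter 7: opening $2,549.21; interest $74.00 → $2,623.21; payment $525.00; balance $2,098.21
Quarter 8: opening $2,098.21; interest $61.00 → $2,159.21; payment $540.00; balance $1,619.21
Quarter 9: opening $1,619.21; interest $47.00 → $1,666.21; payment $556.00; balance $1,110.21
Quarter 10: opening $1,110.21; interest $33.00 → $1,143.21; payment $572.00; balance $571.21
Quarter 11: opening $571.21; interest $17.00 → $588.21; payment $588.21; balance $0.00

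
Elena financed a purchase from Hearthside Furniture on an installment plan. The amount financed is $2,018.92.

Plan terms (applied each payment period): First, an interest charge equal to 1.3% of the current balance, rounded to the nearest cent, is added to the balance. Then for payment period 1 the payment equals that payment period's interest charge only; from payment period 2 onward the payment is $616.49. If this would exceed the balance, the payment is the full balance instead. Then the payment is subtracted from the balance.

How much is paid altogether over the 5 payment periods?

Payment period 1: $2,018.92 +$26.25 interest = $2,045.17; pay $26.25 → $2,018.92
Payment period 2: $2,018.92 +$26.25 interest = $2,045.17; pay $616.49 → $1,428.68
Payment period 3: $1,428.68 +$18.57 interest = $1,447.25; pay $616.49 → $830.76
Payment period 4: $830.76 +$10.80 interest = $841.56; pay $616.49 → $225.07
Payment period 5: $225.07 +$2.93 interest = $228.00; pay $228.00 → $0.00
Total paid: $2,103.72

$2,103.72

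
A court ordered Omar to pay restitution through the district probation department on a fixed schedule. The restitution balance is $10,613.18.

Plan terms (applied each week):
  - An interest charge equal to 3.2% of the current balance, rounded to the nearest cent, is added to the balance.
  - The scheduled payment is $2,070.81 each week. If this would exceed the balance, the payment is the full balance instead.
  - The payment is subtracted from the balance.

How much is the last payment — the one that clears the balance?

Week 1: $10,613.18 +$339.62 interest = $10,952.80; pay $2,070.81 → $8,881.99
Week 2: $8,881.99 +$284.22 interest = $9,166.21; pay $2,070.81 → $7,095.40
Week 3: $7,095.40 +$227.05 interest = $7,322.45; pay $2,070.81 → $5,251.64
Week 4: $5,251.64 +$168.05 interest = $5,419.69; pay $2,070.81 → $3,348.88
Week 5: $3,348.88 +$107.16 interest = $3,456.04; pay $2,070.81 → $1,385.23
Week 6: $1,385.23 +$44.33 interest = $1,429.56; pay $1,429.56 → $0.00

$1,429.56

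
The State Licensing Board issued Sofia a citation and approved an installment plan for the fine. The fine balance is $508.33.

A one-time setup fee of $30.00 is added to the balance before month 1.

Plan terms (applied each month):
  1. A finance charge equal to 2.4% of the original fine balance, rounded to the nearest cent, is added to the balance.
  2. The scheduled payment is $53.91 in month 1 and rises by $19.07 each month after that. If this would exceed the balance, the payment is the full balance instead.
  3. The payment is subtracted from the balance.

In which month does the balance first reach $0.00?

7

Month 1: opening $538.33; interest $12.20 → $550.53; payment $53.91; balance $496.62
Month 2: opening $496.62; interest $12.20 → $508.82; payment $72.98; balance $435.84
Month 3: opening $435.84; interest $12.20 → $448.04; payment $92.05; balance $355.99
Month 4: opening $355.99; interest $12.20 → $368.19; payment $111.12; balance $257.07
Month 5: opening $257.07; interest $12.20 → $269.27; payment $130.19; balance $139.08
Month 6: opening $139.08; interest $12.20 → $151.28; payment $149.26; balance $2.02
Month 7: opening $2.02; interest $12.20 → $14.22; payment $14.22; balance $0.00
Balance reaches $0.00 in month 7.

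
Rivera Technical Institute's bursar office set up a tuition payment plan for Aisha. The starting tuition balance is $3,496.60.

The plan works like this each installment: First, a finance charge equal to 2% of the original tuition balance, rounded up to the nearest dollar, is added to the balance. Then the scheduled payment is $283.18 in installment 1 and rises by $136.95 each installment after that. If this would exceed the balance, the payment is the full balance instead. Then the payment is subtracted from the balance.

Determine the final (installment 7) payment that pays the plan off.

# | Opening | Interest | Payment | End bal
1 | $3,496.60 | $70.00 | $283.18 | $3,283.42
2 | $3,283.42 | $70.00 | $420.13 | $2,933.29
3 | $2,933.29 | $70.00 | $557.08 | $2,446.21
4 | $2,446.21 | $70.00 | $694.03 | $1,822.18
5 | $1,822.18 | $70.00 | $830.98 | $1,061.20
6 | $1,061.20 | $70.00 | $967.93 | $163.27
7 | $163.27 | $70.00 | $233.27 | $0.00

$233.27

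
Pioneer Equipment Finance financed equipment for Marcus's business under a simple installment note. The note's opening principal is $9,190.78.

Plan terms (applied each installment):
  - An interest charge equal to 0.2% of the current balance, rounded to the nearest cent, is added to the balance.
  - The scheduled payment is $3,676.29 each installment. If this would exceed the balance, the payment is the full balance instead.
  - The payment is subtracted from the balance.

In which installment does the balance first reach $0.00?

Installment 1: $9,190.78 +$18.38 interest = $9,209.16; pay $3,676.29 → $5,532.87
Installment 2: $5,532.87 +$11.07 interest = $5,543.94; pay $3,676.29 → $1,867.65
Installment 3: $1,867.65 +$3.74 interest = $1,871.39; pay $1,871.39 → $0.00
Balance reaches $0.00 in installment 3.

3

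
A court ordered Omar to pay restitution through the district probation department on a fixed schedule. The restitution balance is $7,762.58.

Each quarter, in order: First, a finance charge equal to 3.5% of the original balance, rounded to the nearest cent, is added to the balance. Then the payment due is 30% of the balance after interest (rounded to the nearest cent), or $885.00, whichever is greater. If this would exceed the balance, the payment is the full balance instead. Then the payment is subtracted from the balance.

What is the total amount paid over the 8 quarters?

Quarter 1: $7,762.58 +$271.69 interest = $8,034.27; pay $2,410.28 → $5,623.99
Quarter 2: $5,623.99 +$271.69 interest = $5,895.68; pay $1,768.70 → $4,126.98
Quarter 3: $4,126.98 +$271.69 interest = $4,398.67; pay $1,319.60 → $3,079.07
Quarter 4: $3,079.07 +$271.69 interest = $3,350.76; pay $1,005.23 → $2,345.53
Quarter 5: $2,345.53 +$271.69 interest = $2,617.22; pay $885.00 → $1,732.22
Quarter 6: $1,732.22 +$271.69 interest = $2,003.91; pay $885.00 → $1,118.91
Quarter 7: $1,118.91 +$271.69 interest = $1,390.60; pay $885.00 → $505.60
Quarter 8: $505.60 +$271.69 interest = $777.29; pay $777.29 → $0.00
Total paid: $9,936.10

$9,936.10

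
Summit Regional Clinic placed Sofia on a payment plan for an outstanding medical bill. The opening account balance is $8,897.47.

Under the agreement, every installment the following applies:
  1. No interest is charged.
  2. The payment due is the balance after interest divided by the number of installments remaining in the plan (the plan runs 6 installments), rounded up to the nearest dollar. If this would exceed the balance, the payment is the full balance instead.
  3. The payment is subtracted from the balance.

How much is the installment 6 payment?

# | Opening | Payment | End bal
1 | $8,897.47 | $1,483.00 | $7,414.47
2 | $7,414.47 | $1,483.00 | $5,931.47
3 | $5,931.47 | $1,483.00 | $4,448.47
4 | $4,448.47 | $1,483.00 | $2,965.47
5 | $2,965.47 | $1,483.00 | $1,482.47
6 | $1,482.47 | $1,482.47 | $0.00

$1,482.47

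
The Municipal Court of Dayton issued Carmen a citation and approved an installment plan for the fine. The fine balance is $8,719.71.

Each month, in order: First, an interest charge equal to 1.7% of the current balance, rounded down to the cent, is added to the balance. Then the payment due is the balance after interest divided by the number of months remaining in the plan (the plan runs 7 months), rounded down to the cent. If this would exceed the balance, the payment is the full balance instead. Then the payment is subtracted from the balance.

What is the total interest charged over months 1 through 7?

# | Opening | Interest | Payment | End bal
1 | $8,719.71 | $148.23 | $1,266.84 | $7,601.10
2 | $7,601.10 | $129.21 | $1,288.38 | $6,441.93
3 | $6,441.93 | $109.51 | $1,310.28 | $5,241.16
4 | $5,241.16 | $89.09 | $1,332.56 | $3,997.69
5 | $3,997.69 | $67.96 | $1,355.21 | $2,710.44
6 | $2,710.44 | $46.07 | $1,378.25 | $1,378.26
7 | $1,378.26 | $23.43 | $1,401.69 | $0.00
Total interest: $148.23 + $129.21 + $109.51 + $89.09 + $67.96 + $46.07 + $23.43 = $613.50

$613.50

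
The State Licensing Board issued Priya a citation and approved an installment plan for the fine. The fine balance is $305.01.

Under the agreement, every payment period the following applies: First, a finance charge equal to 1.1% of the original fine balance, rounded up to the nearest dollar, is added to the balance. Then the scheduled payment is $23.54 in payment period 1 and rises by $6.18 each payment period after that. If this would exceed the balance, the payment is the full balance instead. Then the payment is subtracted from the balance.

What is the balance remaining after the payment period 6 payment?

Payment period 1: opening $305.01; interest $4.00 → $309.01; payment $23.54; balance $285.47
Payment period 2: opening $285.47; interest $4.00 → $289.47; payment $29.72; balance $259.75
Payment period 3: opening $259.75; interest $4.00 → $263.75; payment $35.90; balance $227.85
Payment period 4: opening $227.85; interest $4.00 → $231.85; payment $42.08; balance $189.77
Payment period 5: opening $189.77; interest $4.00 → $193.77; payment $48.26; balance $145.51
Payment period 6: opening $145.51; interest $4.00 → $149.51; payment $54.44; balance $95.07

$95.07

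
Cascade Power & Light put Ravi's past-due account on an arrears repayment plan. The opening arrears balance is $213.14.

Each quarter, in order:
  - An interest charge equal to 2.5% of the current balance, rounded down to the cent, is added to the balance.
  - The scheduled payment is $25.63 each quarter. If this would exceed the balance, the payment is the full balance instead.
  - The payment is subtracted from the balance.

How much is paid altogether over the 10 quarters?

Quarter 1: $213.14 +$5.32 interest = $218.46; pay $25.63 → $192.83
Quarter 2: $192.83 +$4.82 interest = $197.65; pay $25.63 → $172.02
Quarter 3: $172.02 +$4.30 interest = $176.32; pay $25.63 → $150.69
Quarter 4: $150.69 +$3.76 interest = $154.45; pay $25.63 → $128.82
Quarter 5: $128.82 +$3.22 interest = $132.04; pay $25.63 → $106.41
Quarter 6: $106.41 +$2.66 interest = $109.07; pay $25.63 → $83.44
Quarter 7: $83.44 +$2.08 interest = $85.52; pay $25.63 → $59.89
Quarter 8: $59.89 +$1.49 interest = $61.38; pay $25.63 → $35.75
Quarter 9: $35.75 +$0.89 interest = $36.64; pay $25.63 → $11.01
Quarter 10: $11.01 +$0.27 interest = $11.28; pay $11.28 → $0.00
Total paid: $241.95

$241.95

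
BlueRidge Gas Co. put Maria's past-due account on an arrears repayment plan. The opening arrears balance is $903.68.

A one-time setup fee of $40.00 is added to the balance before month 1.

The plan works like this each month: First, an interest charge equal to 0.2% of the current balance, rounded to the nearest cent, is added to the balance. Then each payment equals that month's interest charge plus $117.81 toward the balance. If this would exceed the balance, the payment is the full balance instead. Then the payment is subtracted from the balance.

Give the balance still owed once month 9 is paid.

Month 1: opening $943.68; interest $1.89 → $945.57; payment $119.70; balance $825.87
Month 2: opening $825.87; interest $1.65 → $827.52; payment $119.46; balance $708.06
Month 3: opening $708.06; interest $1.42 → $709.48; payment $119.23; balance $590.25
Month 4: opening $590.25; interest $1.18 → $591.43; payment $118.99; balance $472.44
Month 5: opening $472.44; interest $0.94 → $473.38; payment $118.75; balance $354.63
Month 6: opening $354.63; interest $0.71 → $355.34; payment $118.52; balance $236.82
Month 7: opening $236.82; interest $0.47 → $237.29; payment $118.28; balance $119.01
Month 8: opening $119.01; interest $0.24 → $119.25; payment $118.05; balance $1.20
Month 9: opening $1.20; interest $0.00 → $1.20; payment $1.20; balance $0.00

$0.00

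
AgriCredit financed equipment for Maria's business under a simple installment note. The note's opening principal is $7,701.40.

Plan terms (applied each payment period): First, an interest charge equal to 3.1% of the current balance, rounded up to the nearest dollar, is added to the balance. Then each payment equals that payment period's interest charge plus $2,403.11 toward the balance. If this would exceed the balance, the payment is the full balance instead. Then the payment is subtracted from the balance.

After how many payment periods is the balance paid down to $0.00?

# | Opening | Interest | Payment | End bal
1 | $7,701.40 | $239.00 | $2,642.11 | $5,298.29
2 | $5,298.29 | $165.00 | $2,568.11 | $2,895.18
3 | $2,895.18 | $90.00 | $2,493.11 | $492.07
4 | $492.07 | $16.00 | $508.07 | $0.00
Balance reaches $0.00 in payment period 4.

4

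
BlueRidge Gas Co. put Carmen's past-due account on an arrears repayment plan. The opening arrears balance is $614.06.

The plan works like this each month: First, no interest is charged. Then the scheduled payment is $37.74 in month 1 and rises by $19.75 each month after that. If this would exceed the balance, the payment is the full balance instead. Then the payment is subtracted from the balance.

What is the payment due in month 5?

Month 1: $614.06 − $37.74 → $576.32
Month 2: $576.32 − $57.49 → $518.83
Month 3: $518.83 − $77.24 → $441.59
Month 4: $441.59 − $96.99 → $344.60
Month 5: $344.60 − $116.74 → $227.86

$116.74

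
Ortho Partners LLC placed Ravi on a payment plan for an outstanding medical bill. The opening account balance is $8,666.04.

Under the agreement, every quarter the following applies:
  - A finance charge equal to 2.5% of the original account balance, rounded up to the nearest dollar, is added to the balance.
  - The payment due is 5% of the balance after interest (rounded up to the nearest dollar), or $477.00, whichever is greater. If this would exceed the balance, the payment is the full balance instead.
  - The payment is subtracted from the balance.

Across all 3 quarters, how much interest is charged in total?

$651.00

Quarter 1: $8,666.04 +$217.00 interest = $8,883.04; pay $477.00 → $8,406.04
Quarter 2: $8,406.04 +$217.00 interest = $8,623.04; pay $477.00 → $8,146.04
Quarter 3: $8,146.04 +$217.00 interest = $8,363.04; pay $477.00 → $7,886.04
Total interest: $217.00 + $217.00 + $217.00 = $651.00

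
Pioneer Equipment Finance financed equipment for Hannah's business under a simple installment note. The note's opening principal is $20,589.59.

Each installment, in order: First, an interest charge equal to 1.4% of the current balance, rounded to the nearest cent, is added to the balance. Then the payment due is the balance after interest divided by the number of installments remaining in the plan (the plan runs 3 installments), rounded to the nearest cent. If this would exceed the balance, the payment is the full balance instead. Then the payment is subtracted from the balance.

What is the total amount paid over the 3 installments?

$21,171.49

Installment 1: opening $20,589.59; interest $288.25 → $20,877.84; payment $6,959.28; balance $13,918.56
Installment 2: opening $13,918.56; interest $194.86 → $14,113.42; payment $7,056.71; balance $7,056.71
Installment 3: opening $7,056.71; interest $98.79 → $7,155.50; payment $7,155.50; balance $0.00
Total paid: $21,171.49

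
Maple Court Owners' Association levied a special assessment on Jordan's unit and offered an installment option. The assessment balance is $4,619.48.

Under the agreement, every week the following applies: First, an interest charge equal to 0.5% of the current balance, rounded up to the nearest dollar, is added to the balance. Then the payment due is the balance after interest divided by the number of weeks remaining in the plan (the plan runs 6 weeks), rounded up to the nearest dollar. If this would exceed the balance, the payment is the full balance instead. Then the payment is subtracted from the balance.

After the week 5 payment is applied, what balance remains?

$789.48

Week 1: opening $4,619.48; interest $24.00 → $4,643.48; payment $774.00; balance $3,869.48
Week 2: opening $3,869.48; interest $20.00 → $3,889.48; payment $778.00; balance $3,111.48
Week 3: opening $3,111.48; interest $16.00 → $3,127.48; payment $782.00; balance $2,345.48
Week 4: opening $2,345.48; interest $12.00 → $2,357.48; payment $786.00; balance $1,571.48
Week 5: opening $1,571.48; interest $8.00 → $1,579.48; payment $790.00; balance $789.48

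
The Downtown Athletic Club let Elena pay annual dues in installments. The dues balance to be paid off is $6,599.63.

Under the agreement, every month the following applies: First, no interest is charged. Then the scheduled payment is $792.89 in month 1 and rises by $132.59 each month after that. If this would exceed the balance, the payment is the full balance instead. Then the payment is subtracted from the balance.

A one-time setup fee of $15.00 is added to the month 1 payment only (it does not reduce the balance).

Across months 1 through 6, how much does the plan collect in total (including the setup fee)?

$6,614.63

Month 1: $6,599.63 − $792.89 (+ $15.00 fee) → $5,806.74
Month 2: $5,806.74 − $925.48 → $4,881.26
Month 3: $4,881.26 − $1,058.07 → $3,823.19
Month 4: $3,823.19 − $1,190.66 → $2,632.53
Month 5: $2,632.53 − $1,323.25 → $1,309.28
Month 6: $1,309.28 − $1,309.28 → $0.00
Total paid: $6,614.63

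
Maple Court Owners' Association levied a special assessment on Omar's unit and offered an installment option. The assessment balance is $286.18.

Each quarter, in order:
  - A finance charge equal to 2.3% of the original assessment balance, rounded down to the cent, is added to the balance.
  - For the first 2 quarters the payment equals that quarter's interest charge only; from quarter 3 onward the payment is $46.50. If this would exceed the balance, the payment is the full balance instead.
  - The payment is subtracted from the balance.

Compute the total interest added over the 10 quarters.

$65.80

Quarter 1: opening $286.18; interest $6.58 → $292.76; payment $6.58; balance $286.18
Quarter 2: opening $286.18; interest $6.58 → $292.76; payment $6.58; balance $286.18
Quarter 3: opening $286.18; interest $6.58 → $292.76; payment $46.50; balance $246.26
Quarter 4: opening $246.26; interest $6.58 → $252.84; payment $46.50; balance $206.34
Quarter 5: opening $206.34; interest $6.58 → $212.92; payment $46.50; balance $166.42
Quarter 6: opening $166.42; interest $6.58 → $173.00; payment $46.50; balance $126.50
Quarter 7: opening $126.50; interest $6.58 → $133.08; payment $46.50; balance $86.58
Quarter 8: opening $86.58; interest $6.58 → $93.16; payment $46.50; balance $46.66
Quarter 9: opening $46.66; interest $6.58 → $53.24; payment $46.50; balance $6.74
Quarter 10: opening $6.74; interest $6.58 → $13.32; payment $13.32; balance $0.00
Total interest: $6.58 + $6.58 + $6.58 + $6.58 + $6.58 + $6.58 + $6.58 + $6.58 + $6.58 + $6.58 = $65.80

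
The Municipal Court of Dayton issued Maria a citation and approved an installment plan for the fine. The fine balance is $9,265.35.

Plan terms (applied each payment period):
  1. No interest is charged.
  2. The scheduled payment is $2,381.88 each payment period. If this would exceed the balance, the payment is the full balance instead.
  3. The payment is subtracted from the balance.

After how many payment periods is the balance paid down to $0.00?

Payment period 1: opening $9,265.35; payment $2,381.88; balance $6,883.47
Payment period 2: opening $6,883.47; payment $2,381.88; balance $4,501.59
Payment period 3: opening $4,501.59; payment $2,381.88; balance $2,119.71
Payment period 4: opening $2,119.71; payment $2,119.71; balance $0.00
Balance reaches $0.00 in payment period 4.

4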